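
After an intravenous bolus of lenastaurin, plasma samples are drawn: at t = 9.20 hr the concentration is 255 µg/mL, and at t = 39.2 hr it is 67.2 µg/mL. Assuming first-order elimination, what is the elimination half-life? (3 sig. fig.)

15.6 hours

k = ln(C₁/C₂) / (t₂ − t₁) = ln(255/67.2) / (39.2 − 9.20)
  = 1.334 / 30.00 = 0.04445 hr⁻¹
t½ = ln 2 / k = ln 2 / 0.04445 ≈ 15.6 hours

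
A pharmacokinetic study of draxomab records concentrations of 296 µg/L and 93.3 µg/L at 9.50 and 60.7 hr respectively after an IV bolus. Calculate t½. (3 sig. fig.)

k = ln(C₁/C₂) / (t₂ − t₁) = ln(296/93.3) / (60.7 − 9.50)
  = 1.155 / 51.20 = 0.02255 hr⁻¹
t½ = ln 2 / k = ln 2 / 0.02255 ≈ 30.7 hours

30.7 hours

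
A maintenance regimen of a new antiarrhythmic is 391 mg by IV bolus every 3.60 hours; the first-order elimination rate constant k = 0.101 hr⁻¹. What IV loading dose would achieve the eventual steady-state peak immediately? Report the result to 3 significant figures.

1280 mg

Accumulation ratio R = 1 / (1 − e^(−kτ)) = 1 / (1 − e^(−0.1010×3.60)) = 1 / (1 − 0.6952) = 3.281
Loading dose = maintenance dose × R = 391 × 3.281 ≈ 1280 mg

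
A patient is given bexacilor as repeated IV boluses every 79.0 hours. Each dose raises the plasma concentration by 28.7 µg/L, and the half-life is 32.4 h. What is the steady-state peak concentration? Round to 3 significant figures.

35.2 µg/L

k = ln 2 / 32.4 = 0.02139 h⁻¹
Fraction remaining after one interval: e^(−kτ) = e^(−0.02139 × 79.0) = 0.1845
R = 1 / (1 − 0.1845) = 1.226
Css,max = 28.7 × 1.226 ≈ 35.2 µg/L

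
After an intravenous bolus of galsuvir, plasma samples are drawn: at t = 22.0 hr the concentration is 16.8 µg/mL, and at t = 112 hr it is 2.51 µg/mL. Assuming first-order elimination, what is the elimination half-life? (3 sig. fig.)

k = ln(C₁/C₂) / (t₂ − t₁) = ln(16.8/2.51) / (112 − 22.0)
  = 1.901 / 90.00 = 0.02112 hr⁻¹
t½ = ln 2 / k = ln 2 / 0.02112 ≈ 32.8 hours

32.8 hours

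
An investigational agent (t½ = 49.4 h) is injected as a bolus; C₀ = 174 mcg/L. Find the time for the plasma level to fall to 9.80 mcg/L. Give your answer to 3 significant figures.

k = ln 2 / 49.4 = 0.01403 h⁻¹
C(t) = C₀ e^(−kt)  ⇒  t = ln(C₀/C) / k
t = ln(174/9.80) / 0.01403 = 2.877 / 0.01403 ≈ 205 hours

205 hours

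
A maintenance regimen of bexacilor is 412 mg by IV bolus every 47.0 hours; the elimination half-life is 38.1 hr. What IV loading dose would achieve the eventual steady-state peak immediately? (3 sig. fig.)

k = ln 2 / 38.1 = 0.01819 hr⁻¹
Accumulation ratio R = 1 / (1 − e^(−kτ)) = 1 / (1 − e^(−0.01819×47.0)) = 1 / (1 − 0.4253) = 1.740
Loading dose = maintenance dose × R = 412 × 1.740 ≈ 717 mg

717 mg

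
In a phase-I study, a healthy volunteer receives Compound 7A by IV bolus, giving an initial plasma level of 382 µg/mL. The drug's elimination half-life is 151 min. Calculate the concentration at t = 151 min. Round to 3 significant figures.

191 µg/mL

k = ln 2 / 151 = 0.004590 min⁻¹
C(t) = C₀ e^(−kt) = 382 × e^(−0.004590 × 151) = 382 × e^(−0.6931) = 382 × 0.5000 ≈ 191 µg/mL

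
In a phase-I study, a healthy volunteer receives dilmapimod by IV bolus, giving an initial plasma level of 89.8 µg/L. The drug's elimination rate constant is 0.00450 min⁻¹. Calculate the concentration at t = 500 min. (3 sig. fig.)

C(t) = C₀ e^(−kt) = 89.8 × e^(−0.004500 × 500) = 89.8 × e^(−2.250) = 89.8 × 0.1054 ≈ 9.46 µg/L

9.46 µg/L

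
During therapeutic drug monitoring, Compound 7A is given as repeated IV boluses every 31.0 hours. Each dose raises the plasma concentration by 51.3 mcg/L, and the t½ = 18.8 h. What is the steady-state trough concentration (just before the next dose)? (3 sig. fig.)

k = ln 2 / 18.8 = 0.03687 h⁻¹
Fraction remaining after one interval: e^(−kτ) = e^(−0.03687 × 31.0) = 0.3189
R = 1 / (1 − 0.3189) = 1.468
Css,max = 51.3 × 1.468 = 75.32 mcg/L
Css,min = Css,max × e^(−kτ) = 75.32 × 0.3189 ≈ 24.0 mcg/L

24.0 mcg/L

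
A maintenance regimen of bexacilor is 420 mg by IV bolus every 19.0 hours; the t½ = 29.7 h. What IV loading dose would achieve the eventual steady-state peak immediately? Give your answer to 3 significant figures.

1170 mg

k = ln 2 / 29.7 = 0.02334 h⁻¹
Accumulation ratio R = 1 / (1 − e^(−kτ)) = 1 / (1 − e^(−0.02334×19.0)) = 1 / (1 − 0.6418) = 2.792
Loading dose = maintenance dose × R = 420 × 2.792 ≈ 1170 mg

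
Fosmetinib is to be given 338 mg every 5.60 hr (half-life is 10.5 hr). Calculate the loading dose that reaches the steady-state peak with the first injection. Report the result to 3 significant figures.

1090 mg

k = ln 2 / 10.5 = 0.06601 hr⁻¹
Accumulation ratio R = 1 / (1 − e^(−kτ)) = 1 / (1 − e^(−0.06601×5.60)) = 1 / (1 − 0.6910) = 3.236
Loading dose = maintenance dose × R = 338 × 3.236 ≈ 1090 mg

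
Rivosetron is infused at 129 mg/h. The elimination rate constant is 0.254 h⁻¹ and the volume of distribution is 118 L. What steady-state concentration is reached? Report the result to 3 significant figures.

CL = k · V = 0.254 × 118 = 29.97 L/h
Css = rate / CL = 129 / 29.97 ≈ 4.30 µg/mL

4.30 µg/mL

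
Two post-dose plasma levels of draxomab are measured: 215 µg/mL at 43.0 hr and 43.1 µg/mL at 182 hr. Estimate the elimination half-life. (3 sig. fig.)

60.0 hours

k = ln(C₁/C₂) / (t₂ − t₁) = ln(215/43.1) / (182 − 43.0)
  = 1.607 / 139.0 = 0.01156 hr⁻¹
t½ = ln 2 / k = ln 2 / 0.01156 ≈ 60.0 hours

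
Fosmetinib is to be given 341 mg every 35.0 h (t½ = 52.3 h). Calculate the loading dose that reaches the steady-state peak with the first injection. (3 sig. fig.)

919 mg

k = ln 2 / 52.3 = 0.01325 h⁻¹
Accumulation ratio R = 1 / (1 − e^(−kτ)) = 1 / (1 − e^(−0.01325×35.0)) = 1 / (1 − 0.6288) = 2.694
Loading dose = maintenance dose × R = 341 × 2.694 ≈ 919 mg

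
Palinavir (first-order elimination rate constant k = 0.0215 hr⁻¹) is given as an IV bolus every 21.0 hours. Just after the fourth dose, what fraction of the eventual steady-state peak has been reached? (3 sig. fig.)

0.836

f_n = 1 − e^(−nkτ) = 1 − e^(−4 × 0.02150 × 21.0) = 1 − e^(−1.806) = 1 − 0.1643 ≈ 0.836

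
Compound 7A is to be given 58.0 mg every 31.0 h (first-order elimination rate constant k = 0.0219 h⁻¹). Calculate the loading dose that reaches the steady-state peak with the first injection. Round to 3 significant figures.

118 mg

Accumulation ratio R = 1 / (1 − e^(−kτ)) = 1 / (1 − e^(−0.02190×31.0)) = 1 / (1 − 0.5072) = 2.029
Loading dose = maintenance dose × R = 58.0 × 2.029 ≈ 118 mg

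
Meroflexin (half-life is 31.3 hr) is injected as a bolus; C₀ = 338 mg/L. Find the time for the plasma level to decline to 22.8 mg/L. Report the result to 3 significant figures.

122 hours

k = ln 2 / 31.3 = 0.02215 hr⁻¹
C(t) = C₀ e^(−kt)  ⇒  t = ln(C₀/C) / k
t = ln(338/22.8) / 0.02215 = 2.696 / 0.02215 ≈ 122 hours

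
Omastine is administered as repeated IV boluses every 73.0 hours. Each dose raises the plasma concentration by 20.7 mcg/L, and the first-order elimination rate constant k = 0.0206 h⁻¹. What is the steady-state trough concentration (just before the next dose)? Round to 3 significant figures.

5.92 mcg/L

Fraction remaining after one interval: e^(−kτ) = e^(−0.02060 × 73.0) = 0.2223
R = 1 / (1 − 0.2223) = 1.286
Css,max = 20.7 × 1.286 = 26.62 mcg/L
Css,min = Css,max × e^(−kτ) = 26.62 × 0.2223 ≈ 5.92 mcg/L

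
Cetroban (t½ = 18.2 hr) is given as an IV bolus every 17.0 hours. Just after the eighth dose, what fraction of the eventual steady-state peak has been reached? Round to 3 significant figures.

k = ln 2 / 18.2 = 0.03809 hr⁻¹
f_n = 1 − e^(−nkτ) = 1 − e^(−8 × 0.03809 × 17.0) = 1 − e^(−5.180) = 1 − 0.005630 ≈ 0.994

0.994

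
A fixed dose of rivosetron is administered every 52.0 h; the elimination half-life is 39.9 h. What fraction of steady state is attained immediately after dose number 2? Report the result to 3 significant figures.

0.836

k = ln 2 / 39.9 = 0.01737 h⁻¹
f_n = 1 − e^(−nkτ) = 1 − e^(−2 × 0.01737 × 52.0) = 1 − e^(−1.807) = 1 − 0.1642 ≈ 0.836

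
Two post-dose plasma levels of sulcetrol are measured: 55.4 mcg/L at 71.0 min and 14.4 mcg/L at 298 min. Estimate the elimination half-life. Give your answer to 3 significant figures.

k = ln(C₁/C₂) / (t₂ − t₁) = ln(55.4/14.4) / (298 − 71.0)
  = 1.347 / 227.0 = 0.005935 min⁻¹
t½ = ln 2 / k = ln 2 / 0.005935 ≈ 117 minutes

117 minutes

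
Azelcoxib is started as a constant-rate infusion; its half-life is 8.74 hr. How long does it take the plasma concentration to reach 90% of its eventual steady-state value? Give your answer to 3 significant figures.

29.0 hours

k = ln 2 / 8.74 = 0.07931 hr⁻¹
f = 1 − e^(−kt)  ⇒  t = −ln(1 − f) / k
t = −ln(1 − 0.9) / 0.07931 = 2.303 / 0.07931 ≈ 29.0 hours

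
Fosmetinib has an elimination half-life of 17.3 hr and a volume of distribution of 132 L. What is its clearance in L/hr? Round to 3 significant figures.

5.29 L/hr

k = ln 2 / t½ = ln 2 / 17.3 = 0.04007 hr⁻¹
CL = k · V = 0.04007 × 132 ≈ 5.29 L/hr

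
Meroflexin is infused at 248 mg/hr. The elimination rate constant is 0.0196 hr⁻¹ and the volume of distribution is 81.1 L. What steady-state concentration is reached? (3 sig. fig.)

156 mg/L

CL = k · V = 0.0196 × 81.1 = 1.590 L/hr
Css = rate / CL = 248 / 1.590 ≈ 156 mg/L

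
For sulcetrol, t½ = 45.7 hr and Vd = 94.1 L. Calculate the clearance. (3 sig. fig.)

1.43 L/hr

k = ln 2 / t½ = ln 2 / 45.7 = 0.01517 hr⁻¹
CL = k · V = 0.01517 × 94.1 ≈ 1.43 L/hr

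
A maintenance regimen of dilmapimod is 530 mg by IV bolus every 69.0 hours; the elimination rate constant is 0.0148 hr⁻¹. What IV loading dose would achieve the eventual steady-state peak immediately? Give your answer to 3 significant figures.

Accumulation ratio R = 1 / (1 − e^(−kτ)) = 1 / (1 − e^(−0.01480×69.0)) = 1 / (1 − 0.3602) = 1.563
Loading dose = maintenance dose × R = 530 × 1.563 ≈ 828 mg

828 mg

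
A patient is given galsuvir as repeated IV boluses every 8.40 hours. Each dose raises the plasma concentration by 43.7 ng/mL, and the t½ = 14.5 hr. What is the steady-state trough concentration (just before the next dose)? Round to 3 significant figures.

k = ln 2 / 14.5 = 0.04780 hr⁻¹
Fraction remaining after one interval: e^(−kτ) = e^(−0.04780 × 8.40) = 0.6693
R = 1 / (1 − 0.6693) = 3.024
Css,max = 43.7 × 3.024 = 132.1 ng/mL
Css,min = Css,max × e^(−kτ) = 132.1 × 0.6693 ≈ 88.4 ng/mL

88.4 ng/mL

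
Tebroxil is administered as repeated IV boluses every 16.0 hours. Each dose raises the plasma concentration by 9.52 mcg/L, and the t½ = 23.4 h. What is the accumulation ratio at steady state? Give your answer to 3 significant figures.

2.65

k = ln 2 / 23.4 = 0.02962 h⁻¹
Fraction remaining after one interval: e^(−kτ) = e^(−0.02962 × 16.0) = 0.6225
R = 1 / (1 − 0.6225) = 1 / 0.3775 ≈ 2.65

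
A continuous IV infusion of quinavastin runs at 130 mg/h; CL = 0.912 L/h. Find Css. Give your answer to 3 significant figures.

143 µg/mL

Css = infusion rate / CL = 130 / 0.912 ≈ 143 µg/mL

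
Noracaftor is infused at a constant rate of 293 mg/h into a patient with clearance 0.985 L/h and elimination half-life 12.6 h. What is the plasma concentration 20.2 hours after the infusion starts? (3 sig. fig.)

200 mg/L

Css = rate / CL = 293 / 0.985 = 297.5 mg/L
k = ln 2 / 12.6 = 0.05501 h⁻¹
C(t) = Css (1 − e^(−kt)) = 297.5 × (1 − e^(−1.111)) = 297.5 × 0.6708 ≈ 200 mg/L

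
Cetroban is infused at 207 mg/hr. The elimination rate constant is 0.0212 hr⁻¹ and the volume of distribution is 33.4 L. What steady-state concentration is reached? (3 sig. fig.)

292 mg/L

CL = k · V = 0.0212 × 33.4 = 0.7081 L/hr
Css = rate / CL = 207 / 0.7081 ≈ 292 mg/L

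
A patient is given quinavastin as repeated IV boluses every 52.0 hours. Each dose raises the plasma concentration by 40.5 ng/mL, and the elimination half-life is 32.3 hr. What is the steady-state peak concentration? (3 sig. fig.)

k = ln 2 / 32.3 = 0.02146 hr⁻¹
Fraction remaining after one interval: e^(−kτ) = e^(−0.02146 × 52.0) = 0.3276
R = 1 / (1 − 0.3276) = 1.487
Css,max = 40.5 × 1.487 ≈ 60.2 ng/mL

60.2 ng/mL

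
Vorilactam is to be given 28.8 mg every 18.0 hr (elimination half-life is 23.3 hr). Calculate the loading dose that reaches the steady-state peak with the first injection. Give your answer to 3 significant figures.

69.5 mg

k = ln 2 / 23.3 = 0.02975 hr⁻¹
Accumulation ratio R = 1 / (1 − e^(−kτ)) = 1 / (1 − e^(−0.02975×18.0)) = 1 / (1 − 0.5854) = 2.412
Loading dose = maintenance dose × R = 28.8 × 2.412 ≈ 69.5 mg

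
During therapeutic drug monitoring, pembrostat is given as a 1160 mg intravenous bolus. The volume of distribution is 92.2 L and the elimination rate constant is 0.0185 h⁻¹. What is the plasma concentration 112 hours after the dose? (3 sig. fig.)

C₀ = dose / V = 1160 / 92.2 = 12.58 µg/mL
C(t) = C₀ e^(−kt) = 12.58 × e^(−0.01850 × 112) = 12.58 × e^(−2.072) = 12.58 × 0.1259 ≈ 1.58 µg/mL

1.58 µg/mL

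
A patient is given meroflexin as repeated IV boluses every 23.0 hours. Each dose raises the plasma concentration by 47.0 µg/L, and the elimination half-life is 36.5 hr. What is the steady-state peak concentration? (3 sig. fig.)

k = ln 2 / 36.5 = 0.01899 hr⁻¹
Fraction remaining after one interval: e^(−kτ) = e^(−0.01899 × 23.0) = 0.6461
R = 1 / (1 − 0.6461) = 2.826
Css,max = 47.0 × 2.826 ≈ 133 µg/L

133 µg/L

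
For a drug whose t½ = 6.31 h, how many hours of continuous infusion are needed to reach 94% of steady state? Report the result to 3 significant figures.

k = ln 2 / 6.31 = 0.1098 h⁻¹
f = 1 − e^(−kt)  ⇒  t = −ln(1 − f) / k
t = −ln(1 − 0.94) / 0.1098 = 2.813 / 0.1098 ≈ 25.6 hours

25.6 hours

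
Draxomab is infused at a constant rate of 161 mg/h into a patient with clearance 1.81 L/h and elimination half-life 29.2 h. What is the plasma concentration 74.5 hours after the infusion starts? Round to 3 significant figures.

Css = rate / CL = 161 / 1.81 = 88.95 mg/L
k = ln 2 / 29.2 = 0.02374 h⁻¹
C(t) = Css (1 − e^(−kt)) = 88.95 × (1 − e^(−1.768)) = 88.95 × 0.8294 ≈ 73.8 mg/L

73.8 mg/L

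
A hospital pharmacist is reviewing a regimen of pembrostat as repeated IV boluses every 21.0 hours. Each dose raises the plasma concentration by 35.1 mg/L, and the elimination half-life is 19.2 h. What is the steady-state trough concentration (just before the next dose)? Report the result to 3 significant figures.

30.9 mg/L

k = ln 2 / 19.2 = 0.03610 h⁻¹
Fraction remaining after one interval: e^(−kτ) = e^(−0.03610 × 21.0) = 0.4685
R = 1 / (1 − 0.4685) = 1.882
Css,max = 35.1 × 1.882 = 66.04 mg/L
Css,min = Css,max × e^(−kτ) = 66.04 × 0.4685 ≈ 30.9 mg/L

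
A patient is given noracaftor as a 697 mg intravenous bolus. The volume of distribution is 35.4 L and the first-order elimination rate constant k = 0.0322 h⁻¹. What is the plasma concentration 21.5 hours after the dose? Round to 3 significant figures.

9.85 mg/L

C₀ = dose / V = 697 / 35.4 = 19.69 mg/L
C(t) = C₀ e^(−kt) = 19.69 × e^(−0.03220 × 21.5) = 19.69 × e^(−0.6923) = 19.69 × 0.5004 ≈ 9.85 mg/L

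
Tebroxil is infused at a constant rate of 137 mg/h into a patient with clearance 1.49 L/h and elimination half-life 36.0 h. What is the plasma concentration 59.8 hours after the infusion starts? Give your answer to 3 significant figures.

Css = rate / CL = 137 / 1.49 = 91.95 µg/mL
k = ln 2 / 36.0 = 0.01925 h⁻¹
C(t) = Css (1 − e^(−kt)) = 91.95 × (1 − e^(−1.151)) = 91.95 × 0.6838 ≈ 62.9 µg/mL

62.9 µg/mL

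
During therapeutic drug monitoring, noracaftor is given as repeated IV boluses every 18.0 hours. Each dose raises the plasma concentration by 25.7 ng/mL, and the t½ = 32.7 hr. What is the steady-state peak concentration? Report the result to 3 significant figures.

81.0 ng/mL

k = ln 2 / 32.7 = 0.02120 hr⁻¹
Fraction remaining after one interval: e^(−kτ) = e^(−0.02120 × 18.0) = 0.6828
R = 1 / (1 − 0.6828) = 3.153
Css,max = 25.7 × 3.153 ≈ 81.0 ng/mL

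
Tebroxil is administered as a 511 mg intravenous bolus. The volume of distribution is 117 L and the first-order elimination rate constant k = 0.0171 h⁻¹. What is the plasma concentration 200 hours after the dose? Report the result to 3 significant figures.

0.143 mg/L

C₀ = dose / V = 511 / 117 = 4.368 mg/L
C(t) = C₀ e^(−kt) = 4.368 × e^(−0.01710 × 200) = 4.368 × e^(−3.420) = 4.368 × 0.03271 ≈ 0.143 mg/L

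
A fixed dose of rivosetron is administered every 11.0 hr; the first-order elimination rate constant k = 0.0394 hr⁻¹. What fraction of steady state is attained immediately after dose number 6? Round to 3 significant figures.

f_n = 1 − e^(−nkτ) = 1 − e^(−6 × 0.03940 × 11.0) = 1 − e^(−2.600) = 1 − 0.07424 ≈ 0.926

0.926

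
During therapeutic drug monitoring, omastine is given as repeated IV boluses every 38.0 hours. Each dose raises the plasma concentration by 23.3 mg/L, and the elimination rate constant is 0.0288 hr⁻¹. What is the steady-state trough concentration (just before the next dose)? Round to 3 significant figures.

11.7 mg/L

Fraction remaining after one interval: e^(−kτ) = e^(−0.02880 × 38.0) = 0.3347
R = 1 / (1 − 0.3347) = 1.503
Css,max = 23.3 × 1.503 = 35.02 mg/L
Css,min = Css,max × e^(−kτ) = 35.02 × 0.3347 ≈ 11.7 mg/L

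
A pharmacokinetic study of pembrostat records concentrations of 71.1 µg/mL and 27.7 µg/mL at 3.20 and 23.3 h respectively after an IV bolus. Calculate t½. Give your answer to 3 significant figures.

14.8 hours

k = ln(C₁/C₂) / (t₂ − t₁) = ln(71.1/27.7) / (23.3 − 3.20)
  = 0.9427 / 20.10 = 0.04690 h⁻¹
t½ = ln 2 / k = ln 2 / 0.04690 ≈ 14.8 hours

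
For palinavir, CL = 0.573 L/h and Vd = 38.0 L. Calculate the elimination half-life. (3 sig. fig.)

46.0 hours

k = CL / V = 0.573 / 38.0 = 0.01508 h⁻¹
t½ = ln 2 / k = ln 2 / 0.01508 ≈ 46.0 hours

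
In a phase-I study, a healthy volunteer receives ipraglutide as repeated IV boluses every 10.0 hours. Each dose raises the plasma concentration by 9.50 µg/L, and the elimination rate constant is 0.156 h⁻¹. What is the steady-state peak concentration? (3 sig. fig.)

12.0 µg/L

Fraction remaining after one interval: e^(−kτ) = e^(−0.1560 × 10.0) = 0.2101
R = 1 / (1 − 0.2101) = 1.266
Css,max = 9.50 × 1.266 ≈ 12.0 µg/L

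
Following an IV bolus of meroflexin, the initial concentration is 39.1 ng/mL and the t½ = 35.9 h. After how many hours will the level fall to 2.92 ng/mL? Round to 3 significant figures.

134 hours

k = ln 2 / 35.9 = 0.01931 h⁻¹
C(t) = C₀ e^(−kt)  ⇒  t = ln(C₀/C) / k
t = ln(39.1/2.92) / 0.01931 = 2.595 / 0.01931 ≈ 134 hours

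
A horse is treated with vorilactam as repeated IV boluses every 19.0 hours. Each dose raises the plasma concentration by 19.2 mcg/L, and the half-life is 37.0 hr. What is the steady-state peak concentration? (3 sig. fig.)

k = ln 2 / 37.0 = 0.01873 hr⁻¹
Fraction remaining after one interval: e^(−kτ) = e^(−0.01873 × 19.0) = 0.7005
R = 1 / (1 − 0.7005) = 3.339
Css,max = 19.2 × 3.339 ≈ 64.1 mcg/L

64.1 mcg/L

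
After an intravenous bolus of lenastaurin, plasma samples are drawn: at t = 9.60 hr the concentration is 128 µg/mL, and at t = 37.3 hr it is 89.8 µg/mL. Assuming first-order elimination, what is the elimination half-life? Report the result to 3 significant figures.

k = ln(C₁/C₂) / (t₂ − t₁) = ln(128/89.8) / (37.3 − 9.60)
  = 0.3544 / 27.70 = 0.01280 hr⁻¹
t½ = ln 2 / k = ln 2 / 0.01280 ≈ 54.2 hours

54.2 hours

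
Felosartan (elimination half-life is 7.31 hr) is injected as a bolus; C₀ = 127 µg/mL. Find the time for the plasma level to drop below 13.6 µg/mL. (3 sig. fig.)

23.6 hours

k = ln 2 / 7.31 = 0.09482 hr⁻¹
C(t) = C₀ e^(−kt)  ⇒  t = ln(C₀/C) / k
t = ln(127/13.6) / 0.09482 = 2.234 / 0.09482 ≈ 23.6 hours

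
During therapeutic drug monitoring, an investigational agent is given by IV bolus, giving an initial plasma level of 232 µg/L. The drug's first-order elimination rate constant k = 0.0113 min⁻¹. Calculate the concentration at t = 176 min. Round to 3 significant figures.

C(t) = C₀ e^(−kt) = 232 × e^(−0.01130 × 176) = 232 × e^(−1.989) = 232 × 0.1369 ≈ 31.8 µg/L

31.8 µg/L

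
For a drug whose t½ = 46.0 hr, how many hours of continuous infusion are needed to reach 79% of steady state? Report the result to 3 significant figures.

104 hours

k = ln 2 / 46.0 = 0.01507 hr⁻¹
f = 1 − e^(−kt)  ⇒  t = −ln(1 − f) / k
t = −ln(1 − 0.79) / 0.01507 = 1.561 / 0.01507 ≈ 104 hours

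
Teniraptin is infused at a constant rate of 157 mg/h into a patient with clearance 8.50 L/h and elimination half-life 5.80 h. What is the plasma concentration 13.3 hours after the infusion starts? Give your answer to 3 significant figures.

Css = rate / CL = 157 / 8.50 = 18.47 mg/L
k = ln 2 / 5.80 = 0.1195 h⁻¹
C(t) = Css (1 − e^(−kt)) = 18.47 × (1 − e^(−1.589)) = 18.47 × 0.7960 ≈ 14.7 mg/L

14.7 mg/L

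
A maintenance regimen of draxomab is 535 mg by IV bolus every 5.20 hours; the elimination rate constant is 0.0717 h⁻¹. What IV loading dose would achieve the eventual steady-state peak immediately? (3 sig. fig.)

1720 mg

Accumulation ratio R = 1 / (1 − e^(−kτ)) = 1 / (1 − e^(−0.07170×5.20)) = 1 / (1 − 0.6888) = 3.213
Loading dose = maintenance dose × R = 535 × 3.213 ≈ 1720 mg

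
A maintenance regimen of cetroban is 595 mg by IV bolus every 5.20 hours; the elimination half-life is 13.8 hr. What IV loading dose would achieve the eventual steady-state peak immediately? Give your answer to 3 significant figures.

k = ln 2 / 13.8 = 0.05023 hr⁻¹
Accumulation ratio R = 1 / (1 − e^(−kτ)) = 1 / (1 − e^(−0.05023×5.20)) = 1 / (1 − 0.7701) = 4.350
Loading dose = maintenance dose × R = 595 × 4.350 ≈ 2590 mg

2590 mg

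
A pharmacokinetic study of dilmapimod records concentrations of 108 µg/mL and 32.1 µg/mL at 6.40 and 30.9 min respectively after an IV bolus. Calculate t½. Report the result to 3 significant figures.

k = ln(C₁/C₂) / (t₂ − t₁) = ln(108/32.1) / (30.9 − 6.40)
  = 1.213 / 24.50 = 0.04952 min⁻¹
t½ = ln 2 / k = ln 2 / 0.04952 ≈ 14.0 minutes

14.0 minutes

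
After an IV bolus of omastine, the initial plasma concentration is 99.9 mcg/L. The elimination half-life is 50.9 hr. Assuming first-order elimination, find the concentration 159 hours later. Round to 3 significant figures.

k = ln 2 / 50.9 = 0.01362 hr⁻¹
C(t) = C₀ e^(−kt) = 99.9 × e^(−0.01362 × 159) = 99.9 × e^(−2.165) = 99.9 × 0.1147 ≈ 11.5 mcg/L

11.5 mcg/L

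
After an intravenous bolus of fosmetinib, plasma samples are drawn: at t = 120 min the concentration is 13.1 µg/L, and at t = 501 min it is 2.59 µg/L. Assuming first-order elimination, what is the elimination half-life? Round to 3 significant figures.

163 minutes

k = ln(C₁/C₂) / (t₂ − t₁) = ln(13.1/2.59) / (501 − 120)
  = 1.621 / 381.0 = 0.004254 min⁻¹
t½ = ln 2 / k = ln 2 / 0.004254 ≈ 163 minutes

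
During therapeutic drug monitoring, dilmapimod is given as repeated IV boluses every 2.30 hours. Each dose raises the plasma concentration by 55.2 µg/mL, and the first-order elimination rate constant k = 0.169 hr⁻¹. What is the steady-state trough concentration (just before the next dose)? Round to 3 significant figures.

116 µg/mL

Fraction remaining after one interval: e^(−kτ) = e^(−0.1690 × 2.30) = 0.6779
R = 1 / (1 − 0.6779) = 3.105
Css,max = 55.2 × 3.105 = 171.4 µg/mL
Css,min = Css,max × e^(−kτ) = 171.4 × 0.6779 ≈ 116 µg/mL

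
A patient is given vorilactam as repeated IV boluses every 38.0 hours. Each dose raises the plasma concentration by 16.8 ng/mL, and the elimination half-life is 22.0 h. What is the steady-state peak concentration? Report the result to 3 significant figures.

24.1 ng/mL

k = ln 2 / 22.0 = 0.03151 h⁻¹
Fraction remaining after one interval: e^(−kτ) = e^(−0.03151 × 38.0) = 0.3020
R = 1 / (1 − 0.3020) = 1.433
Css,max = 16.8 × 1.433 ≈ 24.1 ng/mL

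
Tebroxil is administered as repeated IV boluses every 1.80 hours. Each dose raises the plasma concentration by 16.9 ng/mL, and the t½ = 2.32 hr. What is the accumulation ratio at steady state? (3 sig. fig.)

k = ln 2 / 2.32 = 0.2988 hr⁻¹
Fraction remaining after one interval: e^(−kτ) = e^(−0.2988 × 1.80) = 0.5840
R = 1 / (1 − 0.5840) = 1 / 0.4160 ≈ 2.40

2.40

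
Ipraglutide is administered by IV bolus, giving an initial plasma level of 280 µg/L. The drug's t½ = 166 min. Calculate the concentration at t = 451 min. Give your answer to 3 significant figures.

k = ln 2 / 166 = 0.004176 min⁻¹
451 min is 2.717 half-lives, so C = 280 × (1/2)^2.717 = 280 × 0.1521 ≈ 42.6 µg/L

42.6 µg/L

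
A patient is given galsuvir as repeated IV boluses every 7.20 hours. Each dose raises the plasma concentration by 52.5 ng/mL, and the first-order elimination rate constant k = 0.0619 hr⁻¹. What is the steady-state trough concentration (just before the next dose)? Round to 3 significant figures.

93.5 ng/mL

Fraction remaining after one interval: e^(−kτ) = e^(−0.06190 × 7.20) = 0.6404
R = 1 / (1 − 0.6404) = 2.781
Css,max = 52.5 × 2.781 = 146.0 ng/mL
Css,min = Css,max × e^(−kτ) = 146.0 × 0.6404 ≈ 93.5 ng/mL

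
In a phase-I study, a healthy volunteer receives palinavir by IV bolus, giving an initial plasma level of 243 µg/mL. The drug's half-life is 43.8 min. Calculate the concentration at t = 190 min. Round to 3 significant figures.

k = ln 2 / 43.8 = 0.01583 min⁻¹
C(t) = C₀ e^(−kt) = 243 × e^(−0.01583 × 190) = 243 × e^(−3.007) = 243 × 0.04945 ≈ 12.0 µg/mL

12.0 µg/mL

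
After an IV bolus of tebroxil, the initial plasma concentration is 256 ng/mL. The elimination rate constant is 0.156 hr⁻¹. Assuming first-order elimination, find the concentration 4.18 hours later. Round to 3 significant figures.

133 ng/mL

C(t) = C₀ e^(−kt) = 256 × e^(−0.1560 × 4.18) = 256 × e^(−0.6521) = 256 × 0.5210 ≈ 133 ng/mL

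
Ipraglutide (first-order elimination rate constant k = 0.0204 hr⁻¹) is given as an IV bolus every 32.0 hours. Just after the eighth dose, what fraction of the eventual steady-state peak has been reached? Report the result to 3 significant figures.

0.995

f_n = 1 − e^(−nkτ) = 1 − e^(−8 × 0.02040 × 32.0) = 1 − e^(−5.222) = 1 − 0.005394 ≈ 0.995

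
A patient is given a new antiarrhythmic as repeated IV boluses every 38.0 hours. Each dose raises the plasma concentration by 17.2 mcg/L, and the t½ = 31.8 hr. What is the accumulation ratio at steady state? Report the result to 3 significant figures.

1.78

k = ln 2 / 31.8 = 0.02180 hr⁻¹
Fraction remaining after one interval: e^(−kτ) = e^(−0.02180 × 38.0) = 0.4368
R = 1 / (1 − 0.4368) = 1 / 0.5632 ≈ 1.78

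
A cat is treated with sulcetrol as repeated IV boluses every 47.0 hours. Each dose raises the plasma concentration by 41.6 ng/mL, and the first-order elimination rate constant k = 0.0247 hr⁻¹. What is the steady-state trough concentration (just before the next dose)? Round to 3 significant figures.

Fraction remaining after one interval: e^(−kτ) = e^(−0.02470 × 47.0) = 0.3132
R = 1 / (1 − 0.3132) = 1.456
Css,max = 41.6 × 1.456 = 60.57 ng/mL
Css,min = Css,max × e^(−kτ) = 60.57 × 0.3132 ≈ 19.0 ng/mL

19.0 ng/mL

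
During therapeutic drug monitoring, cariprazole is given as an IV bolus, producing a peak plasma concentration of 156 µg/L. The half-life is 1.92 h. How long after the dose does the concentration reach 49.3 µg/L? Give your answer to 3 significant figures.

3.19 hours

k = ln 2 / 1.92 = 0.3610 h⁻¹
C(t) = C₀ e^(−kt)  ⇒  t = ln(C₀/C) / k
t = ln(156/49.3) / 0.3610 = 1.152 / 0.3610 ≈ 3.19 hours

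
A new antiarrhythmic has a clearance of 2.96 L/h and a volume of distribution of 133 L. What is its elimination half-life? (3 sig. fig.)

k = CL / V = 2.96 / 133 = 0.02226 h⁻¹
t½ = ln 2 / k = ln 2 / 0.02226 ≈ 31.1 hours

31.1 hours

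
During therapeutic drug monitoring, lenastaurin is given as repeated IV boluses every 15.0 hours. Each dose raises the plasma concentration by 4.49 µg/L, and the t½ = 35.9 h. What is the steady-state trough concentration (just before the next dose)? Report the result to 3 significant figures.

13.4 µg/L

k = ln 2 / 35.9 = 0.01931 h⁻¹
Fraction remaining after one interval: e^(−kτ) = e^(−0.01931 × 15.0) = 0.7486
R = 1 / (1 − 0.7486) = 3.977
Css,max = 4.49 × 3.977 = 17.86 µg/L
Css,min = Css,max × e^(−kτ) = 17.86 × 0.7486 ≈ 13.4 µg/L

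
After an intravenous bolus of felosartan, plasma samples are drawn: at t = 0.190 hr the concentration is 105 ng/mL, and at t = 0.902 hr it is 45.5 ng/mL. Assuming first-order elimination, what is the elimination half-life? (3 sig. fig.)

k = ln(C₁/C₂) / (t₂ − t₁) = ln(105/45.5) / (0.902 − 0.190)
  = 0.8362 / 0.7120 = 1.175 hr⁻¹
t½ = ln 2 / k = ln 2 / 1.175 ≈ 0.590 hours

0.590 hours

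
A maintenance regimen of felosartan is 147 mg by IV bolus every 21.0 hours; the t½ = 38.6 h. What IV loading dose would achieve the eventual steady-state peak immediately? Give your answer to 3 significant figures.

k = ln 2 / 38.6 = 0.01796 h⁻¹
Accumulation ratio R = 1 / (1 − e^(−kτ)) = 1 / (1 − e^(−0.01796×21.0)) = 1 / (1 − 0.6858) = 3.183
Loading dose = maintenance dose × R = 147 × 3.183 ≈ 468 mg

468 mg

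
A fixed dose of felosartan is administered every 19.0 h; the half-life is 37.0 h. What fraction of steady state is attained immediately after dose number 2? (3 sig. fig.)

0.509

k = ln 2 / 37.0 = 0.01873 h⁻¹
f_n = 1 − e^(−nkτ) = 1 − e^(−2 × 0.01873 × 19.0) = 1 − e^(−0.7119) = 1 − 0.4907 ≈ 0.509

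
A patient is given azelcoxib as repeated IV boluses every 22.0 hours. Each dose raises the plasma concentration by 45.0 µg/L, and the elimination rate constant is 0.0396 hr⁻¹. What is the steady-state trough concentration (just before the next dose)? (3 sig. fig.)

Fraction remaining after one interval: e^(−kτ) = e^(−0.03960 × 22.0) = 0.4184
R = 1 / (1 − 0.4184) = 1.720
Css,max = 45.0 × 1.720 = 77.38 µg/L
Css,min = Css,max × e^(−kτ) = 77.38 × 0.4184 ≈ 32.4 µg/L

32.4 µg/L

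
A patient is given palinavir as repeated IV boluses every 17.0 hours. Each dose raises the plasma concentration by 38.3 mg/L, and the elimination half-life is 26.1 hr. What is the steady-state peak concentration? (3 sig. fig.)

k = ln 2 / 26.1 = 0.02656 hr⁻¹
Fraction remaining after one interval: e^(−kτ) = e^(−0.02656 × 17.0) = 0.6367
R = 1 / (1 − 0.6367) = 2.752
Css,max = 38.3 × 2.752 ≈ 105 mg/L

105 mg/L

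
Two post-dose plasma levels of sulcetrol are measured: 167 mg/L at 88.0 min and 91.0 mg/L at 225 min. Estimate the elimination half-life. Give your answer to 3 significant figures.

156 minutes

k = ln(C₁/C₂) / (t₂ − t₁) = ln(167/91.0) / (225 − 88.0)
  = 0.6071 / 137.0 = 0.004432 min⁻¹
t½ = ln 2 / k = ln 2 / 0.004432 ≈ 156 minutes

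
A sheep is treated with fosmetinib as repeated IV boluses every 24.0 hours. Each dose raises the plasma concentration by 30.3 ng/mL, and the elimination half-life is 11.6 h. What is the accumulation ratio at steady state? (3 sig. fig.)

k = ln 2 / 11.6 = 0.05975 h⁻¹
Fraction remaining after one interval: e^(−kτ) = e^(−0.05975 × 24.0) = 0.2383
R = 1 / (1 − 0.2383) = 1 / 0.7617 ≈ 1.31

1.31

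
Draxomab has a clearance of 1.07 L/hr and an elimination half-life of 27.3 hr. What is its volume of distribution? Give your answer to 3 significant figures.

42.1 L

k = ln 2 / t½ = ln 2 / 27.3 = 0.02539 hr⁻¹
V = CL / k = 1.07 / 0.02539 ≈ 42.1 L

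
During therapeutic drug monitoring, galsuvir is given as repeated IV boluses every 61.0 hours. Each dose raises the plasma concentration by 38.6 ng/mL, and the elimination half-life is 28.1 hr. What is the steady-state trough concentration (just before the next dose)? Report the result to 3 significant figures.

11.0 ng/mL

k = ln 2 / 28.1 = 0.02467 hr⁻¹
Fraction remaining after one interval: e^(−kτ) = e^(−0.02467 × 61.0) = 0.2221
R = 1 / (1 − 0.2221) = 1.285
Css,max = 38.6 × 1.285 = 49.62 ng/mL
Css,min = Css,max × e^(−kτ) = 49.62 × 0.2221 ≈ 11.0 ng/mL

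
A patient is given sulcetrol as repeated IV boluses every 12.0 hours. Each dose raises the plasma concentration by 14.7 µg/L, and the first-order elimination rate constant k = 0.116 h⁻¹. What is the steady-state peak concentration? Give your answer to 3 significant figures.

19.6 µg/L

Fraction remaining after one interval: e^(−kτ) = e^(−0.1160 × 12.0) = 0.2486
R = 1 / (1 − 0.2486) = 1.331
Css,max = 14.7 × 1.331 ≈ 19.6 µg/L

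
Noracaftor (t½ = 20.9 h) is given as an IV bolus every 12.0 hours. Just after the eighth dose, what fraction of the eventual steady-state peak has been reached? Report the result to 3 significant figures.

k = ln 2 / 20.9 = 0.03316 h⁻¹
f_n = 1 − e^(−nkτ) = 1 − e^(−8 × 0.03316 × 12.0) = 1 − e^(−3.184) = 1 − 0.04143 ≈ 0.959

0.959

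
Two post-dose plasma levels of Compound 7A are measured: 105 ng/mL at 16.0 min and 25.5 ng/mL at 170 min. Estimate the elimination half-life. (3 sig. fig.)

75.4 minutes

k = ln(C₁/C₂) / (t₂ − t₁) = ln(105/25.5) / (170 − 16.0)
  = 1.415 / 154.0 = 0.009190 min⁻¹
t½ = ln 2 / k = ln 2 / 0.009190 ≈ 75.4 minutes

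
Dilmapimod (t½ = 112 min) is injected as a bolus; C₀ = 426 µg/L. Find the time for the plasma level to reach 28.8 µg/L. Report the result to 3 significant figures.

k = ln 2 / 112 = 0.006189 min⁻¹
C(t) = C₀ e^(−kt)  ⇒  t = ln(C₀/C) / k
t = ln(426/28.8) / 0.006189 = 2.694 / 0.006189 ≈ 435 minutes

435 minutes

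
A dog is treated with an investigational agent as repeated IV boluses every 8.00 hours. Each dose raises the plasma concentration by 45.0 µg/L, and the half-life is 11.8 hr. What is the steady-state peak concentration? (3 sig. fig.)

k = ln 2 / 11.8 = 0.05874 hr⁻¹
Fraction remaining after one interval: e^(−kτ) = e^(−0.05874 × 8.00) = 0.6250
R = 1 / (1 − 0.6250) = 2.667
Css,max = 45.0 × 2.667 ≈ 120 µg/L

120 µg/L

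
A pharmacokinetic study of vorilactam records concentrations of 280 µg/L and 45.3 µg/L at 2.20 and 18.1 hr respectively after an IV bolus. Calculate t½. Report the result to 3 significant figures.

6.05 hours

k = ln(C₁/C₂) / (t₂ − t₁) = ln(280/45.3) / (18.1 − 2.20)
  = 1.821 / 15.90 = 0.1146 hr⁻¹
t½ = ln 2 / k = ln 2 / 0.1146 ≈ 6.05 hours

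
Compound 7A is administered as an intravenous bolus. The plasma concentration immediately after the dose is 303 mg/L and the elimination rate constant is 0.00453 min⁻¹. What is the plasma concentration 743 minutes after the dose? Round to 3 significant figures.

C(t) = C₀ e^(−kt) = 303 × e^(−0.004530 × 743) = 303 × e^(−3.366) = 303 × 0.03453 ≈ 10.5 mg/L

10.5 mg/L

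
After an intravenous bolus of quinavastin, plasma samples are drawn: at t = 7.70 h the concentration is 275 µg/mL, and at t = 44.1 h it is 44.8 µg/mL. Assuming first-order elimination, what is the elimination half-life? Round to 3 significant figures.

13.9 hours

k = ln(C₁/C₂) / (t₂ − t₁) = ln(275/44.8) / (44.1 − 7.70)
  = 1.815 / 36.40 = 0.04985 h⁻¹
t½ = ln 2 / k = ln 2 / 0.04985 ≈ 13.9 hours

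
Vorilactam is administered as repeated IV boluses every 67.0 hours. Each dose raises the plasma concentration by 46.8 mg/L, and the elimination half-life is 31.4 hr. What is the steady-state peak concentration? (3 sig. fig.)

k = ln 2 / 31.4 = 0.02207 hr⁻¹
Fraction remaining after one interval: e^(−kτ) = e^(−0.02207 × 67.0) = 0.2279
R = 1 / (1 − 0.2279) = 1.295
Css,max = 46.8 × 1.295 ≈ 60.6 mg/L

60.6 mg/L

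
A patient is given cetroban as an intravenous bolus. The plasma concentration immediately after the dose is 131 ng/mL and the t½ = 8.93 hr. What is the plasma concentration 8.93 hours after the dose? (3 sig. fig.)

65.5 ng/mL

k = ln 2 / 8.93 = 0.07762 hr⁻¹
C(t) = C₀ e^(−kt) = 131 × e^(−0.07762 × 8.93) = 131 × e^(−0.6931) = 131 × 0.5000 ≈ 65.5 ng/mL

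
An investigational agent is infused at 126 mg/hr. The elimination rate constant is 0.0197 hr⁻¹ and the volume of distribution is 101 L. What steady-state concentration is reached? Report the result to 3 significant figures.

63.3 mg/L

CL = k · V = 0.0197 × 101 = 1.990 L/hr
Css = rate / CL = 126 / 1.990 ≈ 63.3 mg/L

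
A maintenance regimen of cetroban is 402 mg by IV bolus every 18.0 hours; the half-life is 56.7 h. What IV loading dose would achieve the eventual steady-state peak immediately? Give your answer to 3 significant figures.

2040 mg

k = ln 2 / 56.7 = 0.01222 h⁻¹
Accumulation ratio R = 1 / (1 − e^(−kτ)) = 1 / (1 − e^(−0.01222×18.0)) = 1 / (1 − 0.8025) = 5.063
Loading dose = maintenance dose × R = 402 × 5.063 ≈ 2040 mg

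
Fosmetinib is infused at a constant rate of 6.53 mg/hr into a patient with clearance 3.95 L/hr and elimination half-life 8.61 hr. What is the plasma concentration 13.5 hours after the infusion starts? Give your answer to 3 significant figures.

1.10 mg/L

Css = rate / CL = 6.53 / 3.95 = 1.653 mg/L
k = ln 2 / 8.61 = 0.08050 hr⁻¹
C(t) = Css (1 − e^(−kt)) = 1.653 × (1 − e^(−1.087)) = 1.653 × 0.6627 ≈ 1.10 mg/L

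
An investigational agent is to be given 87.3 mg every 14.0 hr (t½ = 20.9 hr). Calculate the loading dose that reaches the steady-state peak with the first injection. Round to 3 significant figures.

k = ln 2 / 20.9 = 0.03316 hr⁻¹
Accumulation ratio R = 1 / (1 − e^(−kτ)) = 1 / (1 − e^(−0.03316×14.0)) = 1 / (1 − 0.6286) = 2.692
Loading dose = maintenance dose × R = 87.3 × 2.692 ≈ 235 mg

235 mg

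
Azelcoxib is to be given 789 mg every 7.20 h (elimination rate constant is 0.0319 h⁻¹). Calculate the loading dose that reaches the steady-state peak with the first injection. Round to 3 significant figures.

Accumulation ratio R = 1 / (1 − e^(−kτ)) = 1 / (1 − e^(−0.03190×7.20)) = 1 / (1 − 0.7948) = 4.873
Loading dose = maintenance dose × R = 789 × 4.873 ≈ 3840 mg

3840 mg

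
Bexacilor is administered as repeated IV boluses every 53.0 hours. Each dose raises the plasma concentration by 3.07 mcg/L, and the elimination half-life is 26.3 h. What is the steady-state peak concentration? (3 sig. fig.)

4.08 mcg/L

k = ln 2 / 26.3 = 0.02636 h⁻¹
Fraction remaining after one interval: e^(−kτ) = e^(−0.02636 × 53.0) = 0.2474
R = 1 / (1 − 0.2474) = 1.329
Css,max = 3.07 × 1.329 ≈ 4.08 mcg/L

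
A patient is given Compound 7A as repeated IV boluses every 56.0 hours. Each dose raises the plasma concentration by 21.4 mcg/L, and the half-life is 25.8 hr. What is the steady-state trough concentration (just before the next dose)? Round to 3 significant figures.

k = ln 2 / 25.8 = 0.02687 hr⁻¹
Fraction remaining after one interval: e^(−kτ) = e^(−0.02687 × 56.0) = 0.2221
R = 1 / (1 − 0.2221) = 1.286
Css,max = 21.4 × 1.286 = 27.51 mcg/L
Css,min = Css,max × e^(−kτ) = 27.51 × 0.2221 ≈ 6.11 mcg/L

6.11 mcg/L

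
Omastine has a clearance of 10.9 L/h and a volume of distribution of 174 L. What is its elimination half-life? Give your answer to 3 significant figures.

11.1 hours

k = CL / V = 10.9 / 174 = 0.06264 h⁻¹
t½ = ln 2 / k = ln 2 / 0.06264 ≈ 11.1 hours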